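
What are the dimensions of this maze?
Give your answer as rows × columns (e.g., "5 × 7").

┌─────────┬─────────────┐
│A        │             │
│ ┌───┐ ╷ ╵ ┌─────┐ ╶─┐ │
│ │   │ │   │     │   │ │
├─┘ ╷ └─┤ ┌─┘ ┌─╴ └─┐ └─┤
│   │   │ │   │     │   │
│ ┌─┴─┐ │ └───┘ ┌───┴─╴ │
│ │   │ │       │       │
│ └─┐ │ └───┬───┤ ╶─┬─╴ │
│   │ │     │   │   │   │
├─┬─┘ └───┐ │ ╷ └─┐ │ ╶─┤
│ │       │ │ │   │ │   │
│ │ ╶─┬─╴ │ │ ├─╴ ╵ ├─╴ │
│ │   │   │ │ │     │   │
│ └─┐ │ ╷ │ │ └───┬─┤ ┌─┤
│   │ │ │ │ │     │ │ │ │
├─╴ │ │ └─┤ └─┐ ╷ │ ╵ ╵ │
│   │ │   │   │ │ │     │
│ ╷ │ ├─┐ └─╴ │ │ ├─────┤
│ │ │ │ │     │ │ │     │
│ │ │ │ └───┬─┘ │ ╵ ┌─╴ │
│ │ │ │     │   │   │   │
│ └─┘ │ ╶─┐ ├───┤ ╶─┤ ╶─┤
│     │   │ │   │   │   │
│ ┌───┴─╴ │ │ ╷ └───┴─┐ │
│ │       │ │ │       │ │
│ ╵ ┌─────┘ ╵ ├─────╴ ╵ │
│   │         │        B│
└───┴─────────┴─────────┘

Counting the maze dimensions:
Rows (vertical): 14
Columns (horizontal): 12
Dimensions: 14 × 12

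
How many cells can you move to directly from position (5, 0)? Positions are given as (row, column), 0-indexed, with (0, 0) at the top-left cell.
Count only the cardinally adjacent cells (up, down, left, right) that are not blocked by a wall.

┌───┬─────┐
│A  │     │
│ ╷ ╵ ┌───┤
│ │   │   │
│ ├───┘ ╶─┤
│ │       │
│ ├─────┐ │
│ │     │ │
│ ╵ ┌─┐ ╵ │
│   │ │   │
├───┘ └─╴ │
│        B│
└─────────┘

Checking passable neighbors of (5, 0):
Neighbors: (5, 1)
Count: 1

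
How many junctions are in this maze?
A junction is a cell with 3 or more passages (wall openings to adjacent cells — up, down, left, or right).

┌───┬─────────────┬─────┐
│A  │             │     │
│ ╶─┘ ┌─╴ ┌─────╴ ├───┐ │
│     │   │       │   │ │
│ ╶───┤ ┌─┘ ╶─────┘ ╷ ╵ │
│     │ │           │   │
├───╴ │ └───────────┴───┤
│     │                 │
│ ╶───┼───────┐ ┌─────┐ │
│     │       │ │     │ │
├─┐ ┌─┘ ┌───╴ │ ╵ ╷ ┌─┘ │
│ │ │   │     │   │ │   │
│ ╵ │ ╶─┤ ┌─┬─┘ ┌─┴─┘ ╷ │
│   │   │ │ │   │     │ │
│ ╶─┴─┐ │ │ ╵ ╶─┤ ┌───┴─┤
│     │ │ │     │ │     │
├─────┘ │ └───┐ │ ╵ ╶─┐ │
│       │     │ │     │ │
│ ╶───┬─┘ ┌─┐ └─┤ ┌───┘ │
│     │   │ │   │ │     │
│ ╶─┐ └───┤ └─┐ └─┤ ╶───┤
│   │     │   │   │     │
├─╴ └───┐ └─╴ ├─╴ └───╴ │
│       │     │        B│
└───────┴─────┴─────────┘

Checking each cell for number of passages:

Junctions found (3+ passages):
  (0, 4): 3 passages
  (1, 0): 3 passages
  (2, 5): 3 passages
  (3, 7): 3 passages
  (4, 1): 3 passages
  (4, 9): 3 passages
  (5, 7): 3 passages
  (5, 11): 3 passages
  (6, 0): 3 passages
  (7, 6): 3 passages
  (8, 4): 3 passages
  (8, 8): 3 passages
  (8, 9): 3 passages
  (9, 0): 3 passages
  (11, 1): 3 passages
  (11, 8): 3 passages
Total junctions: 16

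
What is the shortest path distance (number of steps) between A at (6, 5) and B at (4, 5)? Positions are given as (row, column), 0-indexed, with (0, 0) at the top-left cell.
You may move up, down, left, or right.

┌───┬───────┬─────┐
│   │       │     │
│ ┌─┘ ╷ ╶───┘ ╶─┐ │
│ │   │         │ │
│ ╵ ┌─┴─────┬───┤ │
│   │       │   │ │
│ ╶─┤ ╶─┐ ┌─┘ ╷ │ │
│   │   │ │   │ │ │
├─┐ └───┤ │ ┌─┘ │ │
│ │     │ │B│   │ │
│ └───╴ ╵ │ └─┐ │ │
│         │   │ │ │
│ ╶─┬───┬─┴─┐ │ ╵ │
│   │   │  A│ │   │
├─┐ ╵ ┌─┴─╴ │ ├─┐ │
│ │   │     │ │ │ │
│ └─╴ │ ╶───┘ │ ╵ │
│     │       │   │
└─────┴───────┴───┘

Finding path from (6, 5) to (4, 5):
Path: (6,5) → (7,5) → (7,4) → (7,3) → (8,3) → (8,4) → (8,5) → (8,6) → (7,6) → (6,6) → (5,6) → (5,5) → (4,5)
Distance: 12 steps

Solution:

┌───┬───────┬─────┐
│   │       │     │
│ ┌─┘ ╷ ╶───┘ ╶─┐ │
│ │   │         │ │
│ ╵ ┌─┴─────┬───┤ │
│   │       │   │ │
│ ╶─┤ ╶─┐ ┌─┘ ╷ │ │
│   │   │ │   │ │ │
├─┐ └───┤ │ ┌─┘ │ │
│ │     │ │B│   │ │
│ └───╴ ╵ │ └─┐ │ │
│         │↑ ↰│ │ │
│ ╶─┬───┬─┴─┐ │ ╵ │
│   │   │  A│↑│   │
├─┐ ╵ ┌─┴─╴ │ ├─┐ │
│ │   │↓ ← ↲│↑│ │ │
│ └─╴ │ ╶───┘ │ ╵ │
│     │↳ → → ↑│   │
└─────┴───────┴───┘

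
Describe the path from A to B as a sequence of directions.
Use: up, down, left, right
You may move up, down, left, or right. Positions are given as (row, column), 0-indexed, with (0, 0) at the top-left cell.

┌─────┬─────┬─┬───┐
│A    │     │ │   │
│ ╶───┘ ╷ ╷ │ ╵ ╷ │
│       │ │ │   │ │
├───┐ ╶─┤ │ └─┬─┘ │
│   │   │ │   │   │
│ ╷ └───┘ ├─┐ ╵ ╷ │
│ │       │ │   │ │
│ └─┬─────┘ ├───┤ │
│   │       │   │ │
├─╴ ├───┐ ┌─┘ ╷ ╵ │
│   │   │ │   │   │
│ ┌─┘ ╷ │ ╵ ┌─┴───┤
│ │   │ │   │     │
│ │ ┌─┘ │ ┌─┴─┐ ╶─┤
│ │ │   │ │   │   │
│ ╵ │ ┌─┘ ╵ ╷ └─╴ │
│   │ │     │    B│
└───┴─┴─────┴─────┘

Finding the path and converting it to directions:
Path through cells: (0,0) → (1,0) → (1,1) → (1,2) → (1,3) → (0,3) → (0,4) → (0,5) → (1,5) → (2,5) → (2,6) → (3,6) → (3,7) → (2,7) → (2,8) → (3,8) → (4,8) → (5,8) → (5,7) → (4,7) → (4,6) → (5,6) → (5,5) → (6,5) → (6,4) → (7,4) → (8,4) → (8,5) → (7,5) → (7,6) → (8,6) → (8,7) → (8,8)
Directions: down, right, right, right, up, right, right, down, down, right, down, right, up, right, down, down, down, left, up, left, down, left, down, left, down, down, right, up, right, down, right, right

Solution:

┌─────┬─────┬─┬───┐
│A    │↱ → ↓│ │   │
│ ╶───┘ ╷ ╷ │ ╵ ╷ │
│↳ → → ↑│ │↓│   │ │
├───┐ ╶─┤ │ └─┬─┘ │
│   │   │ │↳ ↓│↱ ↓│
│ ╷ └───┘ ├─┐ ╵ ╷ │
│ │       │ │↳ ↑│↓│
│ └─┬─────┘ ├───┤ │
│   │       │↓ ↰│↓│
├─╴ ├───┐ ┌─┘ ╷ ╵ │
│   │   │ │↓ ↲│↑ ↲│
│ ┌─┘ ╷ │ ╵ ┌─┴───┤
│ │   │ │↓ ↲│     │
│ │ ┌─┘ │ ┌─┴─┐ ╶─┤
│ │ │   │↓│↱ ↓│   │
│ ╵ │ ┌─┘ ╵ ╷ └─╴ │
│   │ │  ↳ ↑│↳ → B│
└───┴─┴─────┴─────┘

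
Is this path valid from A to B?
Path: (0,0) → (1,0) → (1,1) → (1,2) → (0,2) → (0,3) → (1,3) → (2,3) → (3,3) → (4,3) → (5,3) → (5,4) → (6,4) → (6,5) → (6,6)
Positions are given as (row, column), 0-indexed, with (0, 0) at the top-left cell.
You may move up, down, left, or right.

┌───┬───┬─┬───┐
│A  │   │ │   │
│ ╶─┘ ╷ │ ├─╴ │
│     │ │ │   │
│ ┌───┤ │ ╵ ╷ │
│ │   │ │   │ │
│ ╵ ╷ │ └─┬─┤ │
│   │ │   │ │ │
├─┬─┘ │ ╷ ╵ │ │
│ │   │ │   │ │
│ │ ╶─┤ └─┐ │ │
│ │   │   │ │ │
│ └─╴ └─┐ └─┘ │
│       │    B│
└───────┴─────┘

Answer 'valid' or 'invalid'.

Checking path validity:
Result: All consecutive moves are passable.

valid

Correct solution:

┌───┬───┬─┬───┐
│A  │↱ ↓│ │   │
│ ╶─┘ ╷ │ ├─╴ │
│↳ → ↑│↓│ │   │
│ ┌───┤ │ ╵ ╷ │
│ │   │↓│   │ │
│ ╵ ╷ │ └─┬─┤ │
│   │ │↓  │ │ │
├─┬─┘ │ ╷ ╵ │ │
│ │   │↓│   │ │
│ │ ╶─┤ └─┐ │ │
│ │   │↳ ↓│ │ │
│ └─╴ └─┐ └─┘ │
│       │↳ → B│
└───────┴─────┘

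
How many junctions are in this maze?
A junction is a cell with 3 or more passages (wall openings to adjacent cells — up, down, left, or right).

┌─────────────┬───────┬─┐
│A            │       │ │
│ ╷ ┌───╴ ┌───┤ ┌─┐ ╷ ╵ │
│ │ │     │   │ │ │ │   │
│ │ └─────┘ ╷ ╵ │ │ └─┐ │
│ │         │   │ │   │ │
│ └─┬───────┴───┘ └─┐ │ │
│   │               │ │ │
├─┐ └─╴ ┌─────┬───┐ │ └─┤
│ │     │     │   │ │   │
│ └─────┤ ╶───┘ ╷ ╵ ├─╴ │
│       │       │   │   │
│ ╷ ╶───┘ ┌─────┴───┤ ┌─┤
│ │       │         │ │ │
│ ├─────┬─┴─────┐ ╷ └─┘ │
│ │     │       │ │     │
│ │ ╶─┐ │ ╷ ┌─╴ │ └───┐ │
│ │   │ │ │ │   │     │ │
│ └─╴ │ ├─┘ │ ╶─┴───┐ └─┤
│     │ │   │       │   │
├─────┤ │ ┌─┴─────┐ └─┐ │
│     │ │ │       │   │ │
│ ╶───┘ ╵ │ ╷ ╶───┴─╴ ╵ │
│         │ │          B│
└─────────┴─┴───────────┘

Checking each cell for number of passages:

Junctions found (3+ passages):
  (0, 1): 3 passages
  (0, 4): 3 passages
  (0, 9): 3 passages
  (1, 11): 3 passages
  (3, 3): 3 passages
  (3, 8): 3 passages
  (5, 0): 3 passages
  (5, 1): 3 passages
  (5, 4): 3 passages
  (6, 8): 3 passages
  (7, 5): 3 passages
  (7, 11): 3 passages
  (10, 6): 3 passages
  (11, 3): 3 passages
  (11, 10): 3 passages
Total junctions: 15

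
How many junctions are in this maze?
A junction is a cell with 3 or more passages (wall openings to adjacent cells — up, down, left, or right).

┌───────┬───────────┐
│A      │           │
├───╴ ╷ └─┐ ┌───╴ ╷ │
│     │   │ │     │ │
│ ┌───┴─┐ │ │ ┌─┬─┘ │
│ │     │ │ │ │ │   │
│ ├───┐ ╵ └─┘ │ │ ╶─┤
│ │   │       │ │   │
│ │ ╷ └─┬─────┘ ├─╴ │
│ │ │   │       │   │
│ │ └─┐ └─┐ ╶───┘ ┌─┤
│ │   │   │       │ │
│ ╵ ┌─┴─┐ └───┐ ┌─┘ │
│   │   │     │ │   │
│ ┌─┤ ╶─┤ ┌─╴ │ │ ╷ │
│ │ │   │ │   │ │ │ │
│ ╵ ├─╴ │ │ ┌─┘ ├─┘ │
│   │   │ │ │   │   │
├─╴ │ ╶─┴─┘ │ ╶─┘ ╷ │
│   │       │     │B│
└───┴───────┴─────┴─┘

Checking each cell for number of passages:

Junctions found (3+ passages):
  (0, 2): 3 passages
  (0, 5): 3 passages
  (0, 8): 3 passages
  (3, 4): 3 passages
  (4, 5): 3 passages
  (5, 1): 3 passages
  (5, 7): 3 passages
  (6, 0): 3 passages
  (6, 4): 3 passages
  (6, 9): 3 passages
  (8, 1): 3 passages
  (8, 9): 3 passages
Total junctions: 12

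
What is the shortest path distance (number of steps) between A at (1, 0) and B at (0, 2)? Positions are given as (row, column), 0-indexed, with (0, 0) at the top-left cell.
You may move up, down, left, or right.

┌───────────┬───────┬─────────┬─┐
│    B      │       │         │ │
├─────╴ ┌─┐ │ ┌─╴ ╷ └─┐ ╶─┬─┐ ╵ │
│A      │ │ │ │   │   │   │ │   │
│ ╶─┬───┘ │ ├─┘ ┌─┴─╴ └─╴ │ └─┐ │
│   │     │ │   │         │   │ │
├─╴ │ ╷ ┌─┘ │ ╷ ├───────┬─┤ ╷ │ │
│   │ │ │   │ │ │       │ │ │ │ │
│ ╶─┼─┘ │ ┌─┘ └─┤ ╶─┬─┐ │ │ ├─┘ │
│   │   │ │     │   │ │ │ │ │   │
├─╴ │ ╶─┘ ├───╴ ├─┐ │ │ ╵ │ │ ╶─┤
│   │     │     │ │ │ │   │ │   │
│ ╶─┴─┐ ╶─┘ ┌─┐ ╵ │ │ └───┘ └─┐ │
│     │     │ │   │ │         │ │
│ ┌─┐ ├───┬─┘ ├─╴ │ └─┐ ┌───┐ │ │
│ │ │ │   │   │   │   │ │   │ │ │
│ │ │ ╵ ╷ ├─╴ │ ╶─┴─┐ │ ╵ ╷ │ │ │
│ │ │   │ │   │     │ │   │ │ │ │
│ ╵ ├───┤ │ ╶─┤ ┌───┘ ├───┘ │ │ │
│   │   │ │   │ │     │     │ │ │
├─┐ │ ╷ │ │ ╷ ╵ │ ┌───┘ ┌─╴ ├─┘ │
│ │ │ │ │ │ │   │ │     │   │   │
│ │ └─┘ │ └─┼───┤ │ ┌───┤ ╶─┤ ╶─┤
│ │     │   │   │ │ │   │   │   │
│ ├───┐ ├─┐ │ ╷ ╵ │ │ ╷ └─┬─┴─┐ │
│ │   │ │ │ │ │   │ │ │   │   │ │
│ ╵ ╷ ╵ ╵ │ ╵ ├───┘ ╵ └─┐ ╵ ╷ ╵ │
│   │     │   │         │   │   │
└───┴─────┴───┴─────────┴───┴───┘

Finding path from (1, 0) to (0, 2):
Path: (1,0) → (1,1) → (1,2) → (1,3) → (0,3) → (0,2)
Distance: 5 steps

Solution:

┌───────────┬───────┬─────────┬─┐
│    B ↰    │       │         │ │
├─────╴ ┌─┐ │ ┌─╴ ╷ └─┐ ╶─┬─┐ ╵ │
│A → → ↑│ │ │ │   │   │   │ │   │
│ ╶─┬───┘ │ ├─┘ ┌─┴─╴ └─╴ │ └─┐ │
│   │     │ │   │         │   │ │
├─╴ │ ╷ ┌─┘ │ ╷ ├───────┬─┤ ╷ │ │
│   │ │ │   │ │ │       │ │ │ │ │
│ ╶─┼─┘ │ ┌─┘ └─┤ ╶─┬─┐ │ │ ├─┘ │
│   │   │ │     │   │ │ │ │ │   │
├─╴ │ ╶─┘ ├───╴ ├─┐ │ │ ╵ │ │ ╶─┤
│   │     │     │ │ │ │   │ │   │
│ ╶─┴─┐ ╶─┘ ┌─┐ ╵ │ │ └───┘ └─┐ │
│     │     │ │   │ │         │ │
│ ┌─┐ ├───┬─┘ ├─╴ │ └─┐ ┌───┐ │ │
│ │ │ │   │   │   │   │ │   │ │ │
│ │ │ ╵ ╷ ├─╴ │ ╶─┴─┐ │ ╵ ╷ │ │ │
│ │ │   │ │   │     │ │   │ │ │ │
│ ╵ ├───┤ │ ╶─┤ ┌───┘ ├───┘ │ │ │
│   │   │ │   │ │     │     │ │ │
├─┐ │ ╷ │ │ ╷ ╵ │ ┌───┘ ┌─╴ ├─┘ │
│ │ │ │ │ │ │   │ │     │   │   │
│ │ └─┘ │ └─┼───┤ │ ┌───┤ ╶─┤ ╶─┤
│ │     │   │   │ │ │   │   │   │
│ ├───┐ ├─┐ │ ╷ ╵ │ │ ╷ └─┬─┴─┐ │
│ │   │ │ │ │ │   │ │ │   │   │ │
│ ╵ ╷ ╵ ╵ │ ╵ ├───┘ ╵ └─┐ ╵ ╷ ╵ │
│   │     │   │         │   │   │
└───┴─────┴───┴─────────┴───┴───┘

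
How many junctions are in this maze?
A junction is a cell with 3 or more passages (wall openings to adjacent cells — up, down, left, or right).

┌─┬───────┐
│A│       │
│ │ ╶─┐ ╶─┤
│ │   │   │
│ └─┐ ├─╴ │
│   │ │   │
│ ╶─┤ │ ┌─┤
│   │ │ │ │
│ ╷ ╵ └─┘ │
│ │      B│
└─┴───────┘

Checking each cell for number of passages:

Junctions found (3+ passages):
  (0, 3): 3 passages
  (2, 0): 3 passages
  (3, 0): 3 passages
  (4, 2): 3 passages
Total junctions: 4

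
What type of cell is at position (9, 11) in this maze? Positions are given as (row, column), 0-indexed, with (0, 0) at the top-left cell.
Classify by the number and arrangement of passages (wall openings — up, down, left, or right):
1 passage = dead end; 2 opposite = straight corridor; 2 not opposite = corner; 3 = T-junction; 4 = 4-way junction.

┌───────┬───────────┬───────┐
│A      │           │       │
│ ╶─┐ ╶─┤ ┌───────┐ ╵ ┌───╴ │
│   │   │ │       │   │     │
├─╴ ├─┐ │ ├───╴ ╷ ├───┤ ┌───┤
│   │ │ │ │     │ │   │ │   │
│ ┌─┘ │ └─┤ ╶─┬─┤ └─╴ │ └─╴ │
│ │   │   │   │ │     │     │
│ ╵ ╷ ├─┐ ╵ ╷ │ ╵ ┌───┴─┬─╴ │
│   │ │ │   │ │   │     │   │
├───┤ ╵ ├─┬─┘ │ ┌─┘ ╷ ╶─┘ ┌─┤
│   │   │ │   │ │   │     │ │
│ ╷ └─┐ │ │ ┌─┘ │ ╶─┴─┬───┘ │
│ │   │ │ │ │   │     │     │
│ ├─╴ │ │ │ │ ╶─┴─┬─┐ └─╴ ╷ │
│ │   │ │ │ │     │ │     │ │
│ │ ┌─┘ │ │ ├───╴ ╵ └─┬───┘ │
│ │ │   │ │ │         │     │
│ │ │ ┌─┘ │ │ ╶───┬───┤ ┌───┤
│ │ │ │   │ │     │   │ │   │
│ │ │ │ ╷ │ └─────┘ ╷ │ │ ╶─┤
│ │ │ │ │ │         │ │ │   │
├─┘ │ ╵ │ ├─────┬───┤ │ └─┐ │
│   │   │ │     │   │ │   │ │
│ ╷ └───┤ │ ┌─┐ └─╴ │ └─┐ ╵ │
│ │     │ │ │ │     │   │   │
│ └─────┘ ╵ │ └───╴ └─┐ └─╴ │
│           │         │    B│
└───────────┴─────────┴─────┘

Checking cell at (9, 11):
Number of passages: 2
Cell type: straight corridor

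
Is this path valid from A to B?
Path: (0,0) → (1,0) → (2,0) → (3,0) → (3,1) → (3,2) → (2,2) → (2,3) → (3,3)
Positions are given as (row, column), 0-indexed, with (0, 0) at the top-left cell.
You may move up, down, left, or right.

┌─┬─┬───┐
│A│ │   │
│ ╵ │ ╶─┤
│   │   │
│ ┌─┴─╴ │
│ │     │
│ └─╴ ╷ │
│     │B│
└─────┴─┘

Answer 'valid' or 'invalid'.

Checking path validity:
Result: All consecutive moves are passable.

valid

Correct solution:

┌─┬─┬───┐
│A│ │   │
│ ╵ │ ╶─┤
│↓  │   │
│ ┌─┴─╴ │
│↓│  ↱ ↓│
│ └─╴ ╷ │
│↳ → ↑│B│
└─────┴─┘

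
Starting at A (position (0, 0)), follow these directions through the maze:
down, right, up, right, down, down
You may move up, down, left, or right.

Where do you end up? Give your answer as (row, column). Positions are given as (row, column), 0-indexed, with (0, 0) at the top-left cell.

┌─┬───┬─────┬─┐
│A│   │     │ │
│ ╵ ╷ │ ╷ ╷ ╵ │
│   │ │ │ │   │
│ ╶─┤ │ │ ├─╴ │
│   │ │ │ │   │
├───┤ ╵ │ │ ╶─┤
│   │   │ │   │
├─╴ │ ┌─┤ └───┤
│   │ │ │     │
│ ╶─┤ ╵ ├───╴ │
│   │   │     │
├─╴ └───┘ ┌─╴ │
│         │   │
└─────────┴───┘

Following directions step by step:
Start: (0, 0)
  down: (0, 0) → (1, 0)
  right: (1, 0) → (1, 1)
  up: (1, 1) → (0, 1)
  right: (0, 1) → (0, 2)
  down: (0, 2) → (1, 2)
  down: (1, 2) → (2, 2)
Final position: (2, 2)

Path taken:

┌─┬───┬─────┬─┐
│A│↱ ↓│     │ │
│ ╵ ╷ │ ╷ ╷ ╵ │
│↳ ↑│↓│ │ │   │
│ ╶─┤ │ │ ├─╴ │
│   │B│ │ │   │
├───┤ ╵ │ │ ╶─┤
│   │   │ │   │
├─╴ │ ┌─┤ └───┤
│   │ │ │     │
│ ╶─┤ ╵ ├───╴ │
│   │   │     │
├─╴ └───┘ ┌─╴ │
│         │   │
└─────────┴───┘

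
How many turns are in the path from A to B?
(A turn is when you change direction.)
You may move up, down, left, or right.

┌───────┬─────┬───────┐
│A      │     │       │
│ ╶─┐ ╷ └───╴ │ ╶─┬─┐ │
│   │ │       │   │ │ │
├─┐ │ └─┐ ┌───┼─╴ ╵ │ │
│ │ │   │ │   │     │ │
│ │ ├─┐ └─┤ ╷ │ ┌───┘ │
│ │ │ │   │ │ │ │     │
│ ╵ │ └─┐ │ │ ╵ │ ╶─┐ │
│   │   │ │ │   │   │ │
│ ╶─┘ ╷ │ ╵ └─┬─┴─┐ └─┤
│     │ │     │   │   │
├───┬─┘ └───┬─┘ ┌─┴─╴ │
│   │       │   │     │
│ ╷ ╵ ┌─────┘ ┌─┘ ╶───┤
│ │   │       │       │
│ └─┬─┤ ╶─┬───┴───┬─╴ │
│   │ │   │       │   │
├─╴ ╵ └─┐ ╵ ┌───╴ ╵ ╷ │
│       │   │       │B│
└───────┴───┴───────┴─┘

Directions: right, right, down, down, right, down, right, down, down, right, up, up, up, right, down, down, right, up, up, right, up, left, up, right, right, right, down, down, down, left, left, down, right, down, right, down, left, left, down, right, right, down, down
Number of turns: 27

Solution:

┌───────┬─────┬───────┐
│A → ↓  │     │↱ → → ↓│
│ ╶─┐ ╷ └───╴ │ ╶─┬─┐ │
│   │↓│       │↑ ↰│ │↓│
├─┐ │ └─┐ ┌───┼─╴ ╵ │ │
│ │ │↳ ↓│ │↱ ↓│↱ ↑  │↓│
│ │ ├─┐ └─┤ ╷ │ ┌───┘ │
│ │ │ │↳ ↓│↑│↓│↑│↓ ← ↲│
│ ╵ │ └─┐ │ │ ╵ │ ╶─┐ │
│   │   │↓│↑│↳ ↑│↳ ↓│ │
│ ╶─┘ ╷ │ ╵ └─┬─┴─┐ └─┤
│     │ │↳ ↑  │   │↳ ↓│
├───┬─┘ └───┬─┘ ┌─┴─╴ │
│   │       │   │↓ ← ↲│
│ ╷ ╵ ┌─────┘ ┌─┘ ╶───┤
│ │   │       │  ↳ → ↓│
│ └─┬─┤ ╶─┬───┴───┬─╴ │
│   │ │   │       │  ↓│
├─╴ ╵ └─┐ ╵ ┌───╴ ╵ ╷ │
│       │   │       │B│
└───────┴───┴───────┴─┘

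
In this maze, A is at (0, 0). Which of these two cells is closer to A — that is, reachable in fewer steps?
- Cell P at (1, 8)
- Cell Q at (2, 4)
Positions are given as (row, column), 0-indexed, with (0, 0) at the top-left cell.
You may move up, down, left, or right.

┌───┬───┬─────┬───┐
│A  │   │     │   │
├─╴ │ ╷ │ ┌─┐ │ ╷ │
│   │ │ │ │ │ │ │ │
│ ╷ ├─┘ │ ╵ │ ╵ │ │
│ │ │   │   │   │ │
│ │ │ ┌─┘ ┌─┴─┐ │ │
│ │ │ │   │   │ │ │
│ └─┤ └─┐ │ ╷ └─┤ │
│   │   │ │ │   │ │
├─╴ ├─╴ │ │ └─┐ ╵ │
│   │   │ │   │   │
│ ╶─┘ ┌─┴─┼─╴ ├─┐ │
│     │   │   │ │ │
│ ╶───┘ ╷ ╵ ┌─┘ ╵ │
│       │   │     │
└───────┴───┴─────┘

Shortest path A → P at (1, 8): 33 steps
Shortest path A → Q at (2, 4): 44 steps

P is closer (33 steps vs 44 steps).

Path to P:

┌───┬───┬─────┬───┐
│A ↓│   │     │   │
├─╴ │ ╷ │ ┌─┐ │ ╷ │
│↓ ↲│ │ │ │ │ │ │P│
│ ╷ ├─┘ │ ╵ │ ╵ │ │
│↓│ │   │   │   │↑│
│ │ │ ┌─┘ ┌─┴─┐ │ │
│↓│ │ │   │↱ ↓│ │↑│
│ └─┤ └─┐ │ ╷ └─┤ │
│↳ ↓│   │ │↑│↳ ↓│↑│
├─╴ ├─╴ │ │ └─┐ ╵ │
│↓ ↲│   │ │↑ ↰│↳ ↑│
│ ╶─┘ ┌─┴─┼─╴ ├─┐ │
│↓    │↱ ↓│↱ ↑│ │ │
│ ╶───┘ ╷ ╵ ┌─┘ ╵ │
│↳ → → ↑│↳ ↑│     │
└───────┴───┴─────┘

Path to Q:

┌───┬───┬─────┬───┐
│A ↓│   │↓ ← ↰│↓ ↰│
├─╴ │ ╷ │ ┌─┐ │ ╷ │
│↓ ↲│ │ │↓│ │↑│↓│↑│
│ ╷ ├─┘ │ ╵ │ ╵ │ │
│↓│ │   │Q  │↑ ↲│↑│
│ │ │ ┌─┘ ┌─┴─┐ │ │
│↓│ │ │   │↱ ↓│ │↑│
│ └─┤ └─┐ │ ╷ └─┤ │
│↳ ↓│   │ │↑│↳ ↓│↑│
├─╴ ├─╴ │ │ └─┐ ╵ │
│↓ ↲│   │ │↑ ↰│↳ ↑│
│ ╶─┘ ┌─┴─┼─╴ ├─┐ │
│↓    │↱ ↓│↱ ↑│ │ │
│ ╶───┘ ╷ ╵ ┌─┘ ╵ │
│↳ → → ↑│↳ ↑│     │
└───────┴───┴─────┘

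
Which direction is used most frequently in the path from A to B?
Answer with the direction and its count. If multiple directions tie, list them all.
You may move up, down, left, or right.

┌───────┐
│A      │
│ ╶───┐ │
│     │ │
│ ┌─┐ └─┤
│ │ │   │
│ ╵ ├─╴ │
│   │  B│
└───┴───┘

Directions: down, right, right, down, right, down
Counts: {'down': 3, 'right': 3}
Most common: down and right (tied at 3 times each)

Solution:

┌───────┐
│A      │
│ ╶───┐ │
│↳ → ↓│ │
│ ┌─┐ └─┤
│ │ │↳ ↓│
│ ╵ ├─╴ │
│   │  B│
└───┴───┘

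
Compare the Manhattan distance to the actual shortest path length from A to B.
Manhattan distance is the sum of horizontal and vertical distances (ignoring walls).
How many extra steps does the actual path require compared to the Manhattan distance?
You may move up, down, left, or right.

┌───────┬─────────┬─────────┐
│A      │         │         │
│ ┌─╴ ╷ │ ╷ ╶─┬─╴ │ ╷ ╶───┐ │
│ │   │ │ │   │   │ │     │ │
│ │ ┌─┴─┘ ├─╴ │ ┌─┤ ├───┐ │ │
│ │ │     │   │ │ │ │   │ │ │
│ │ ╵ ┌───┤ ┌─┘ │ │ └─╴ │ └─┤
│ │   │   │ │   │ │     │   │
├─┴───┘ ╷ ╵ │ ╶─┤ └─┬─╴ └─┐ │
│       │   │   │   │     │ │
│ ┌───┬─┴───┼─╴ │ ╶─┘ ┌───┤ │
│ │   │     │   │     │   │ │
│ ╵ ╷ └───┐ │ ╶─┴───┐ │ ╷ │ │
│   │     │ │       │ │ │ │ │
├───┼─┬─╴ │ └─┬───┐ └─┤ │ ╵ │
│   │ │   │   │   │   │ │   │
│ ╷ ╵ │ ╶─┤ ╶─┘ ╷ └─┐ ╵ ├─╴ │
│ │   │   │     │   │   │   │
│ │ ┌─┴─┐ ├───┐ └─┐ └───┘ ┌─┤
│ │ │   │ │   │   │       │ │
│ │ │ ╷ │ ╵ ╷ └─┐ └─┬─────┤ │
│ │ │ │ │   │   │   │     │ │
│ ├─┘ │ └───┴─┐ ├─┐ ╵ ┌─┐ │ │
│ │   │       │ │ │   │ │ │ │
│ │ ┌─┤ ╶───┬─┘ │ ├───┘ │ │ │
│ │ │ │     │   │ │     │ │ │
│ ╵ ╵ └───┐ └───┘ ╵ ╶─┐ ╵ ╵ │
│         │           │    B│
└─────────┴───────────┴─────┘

Manhattan distance: |13 - 0| + |13 - 0| = 26
Actual path length: 64
Extra steps: 64 - 26 = 38

Solution:

┌───────┬─────────┬─────────┐
│A → ↓  │↱ → → → ↓│         │
│ ┌─╴ ╷ │ ╷ ╶─┬─╴ │ ╷ ╶───┐ │
│ │↓ ↲│ │↑│   │↓ ↲│ │     │ │
│ │ ┌─┴─┘ ├─╴ │ ┌─┤ ├───┐ │ │
│ │↓│↱ → ↑│   │↓│ │ │   │ │ │
│ │ ╵ ┌───┤ ┌─┘ │ │ └─╴ │ └─┤
│ │↳ ↑│   │ │↓ ↲│ │     │   │
├─┴───┘ ╷ ╵ │ ╶─┤ └─┬─╴ └─┐ │
│       │   │↳ ↓│   │     │ │
│ ┌───┬─┴───┼─╴ │ ╶─┘ ┌───┤ │
│ │   │     │↓ ↲│     │↱ ↓│ │
│ ╵ ╷ └───┐ │ ╶─┴───┐ │ ╷ │ │
│   │     │ │↳ → → ↓│ │↑│↓│ │
├───┼─┬─╴ │ └─┬───┐ └─┤ │ ╵ │
│   │ │   │   │↓ ↰│↳ ↓│↑│↳ ↓│
│ ╷ ╵ │ ╶─┤ ╶─┘ ╷ └─┐ ╵ ├─╴ │
│ │   │   │    ↓│↑ ↰│↳ ↑│↓ ↲│
│ │ ┌─┴─┐ ├───┐ └─┐ └───┘ ┌─┤
│ │ │   │ │   │↳ ↓│↑ ← ← ↲│ │
│ │ │ ╷ │ ╵ ╷ └─┐ └─┬─────┤ │
│ │ │ │ │   │   │↳ ↓│↱ → ↓│ │
│ ├─┘ │ └───┴─┐ ├─┐ ╵ ┌─┐ │ │
│ │   │       │ │ │↳ ↑│ │↓│ │
│ │ ┌─┤ ╶───┬─┘ │ ├───┘ │ │ │
│ │ │ │     │   │ │     │↓│ │
│ ╵ ╵ └───┐ └───┘ ╵ ╶─┐ ╵ ╵ │
│         │           │  ↳ B│
└─────────┴───────────┴─────┘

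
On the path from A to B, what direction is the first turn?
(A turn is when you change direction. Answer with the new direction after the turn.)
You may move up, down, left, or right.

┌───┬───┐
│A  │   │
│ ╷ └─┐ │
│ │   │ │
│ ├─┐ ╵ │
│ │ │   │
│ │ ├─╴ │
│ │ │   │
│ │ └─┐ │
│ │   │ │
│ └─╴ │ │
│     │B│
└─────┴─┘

Directions: right, down, right, down, right, down, down, down
First turn direction: down

Solution:

┌───┬───┐
│A ↓│   │
│ ╷ └─┐ │
│ │↳ ↓│ │
│ ├─┐ ╵ │
│ │ │↳ ↓│
│ │ ├─╴ │
│ │ │  ↓│
│ │ └─┐ │
│ │   │↓│
│ └─╴ │ │
│     │B│
└─────┴─┘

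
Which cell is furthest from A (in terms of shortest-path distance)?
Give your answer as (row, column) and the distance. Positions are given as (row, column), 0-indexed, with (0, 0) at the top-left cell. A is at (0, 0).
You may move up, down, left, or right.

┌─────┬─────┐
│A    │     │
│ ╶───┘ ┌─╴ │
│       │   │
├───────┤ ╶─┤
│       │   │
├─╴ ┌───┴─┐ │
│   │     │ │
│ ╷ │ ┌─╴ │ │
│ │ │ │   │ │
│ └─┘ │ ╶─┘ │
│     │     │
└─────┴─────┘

Computing BFS distances from A to all cells:
Furthest cell: (2, 3)
Distance: 31 steps

Path from A to the furthest cell:

┌─────┬─────┐
│A    │↱ → ↓│
│ ╶───┘ ┌─╴ │
│↳ → → ↑│↓ ↲│
├───────┤ ╶─┤
│  ↱ → B│↳ ↓│
├─╴ ┌───┴─┐ │
│↱ ↑│↓ ← ↰│↓│
│ ╷ │ ┌─╴ │ │
│↑│ │↓│↱ ↑│↓│
│ └─┘ │ ╶─┘ │
│↑ ← ↲│↑ ← ↲│
└─────┴─────┘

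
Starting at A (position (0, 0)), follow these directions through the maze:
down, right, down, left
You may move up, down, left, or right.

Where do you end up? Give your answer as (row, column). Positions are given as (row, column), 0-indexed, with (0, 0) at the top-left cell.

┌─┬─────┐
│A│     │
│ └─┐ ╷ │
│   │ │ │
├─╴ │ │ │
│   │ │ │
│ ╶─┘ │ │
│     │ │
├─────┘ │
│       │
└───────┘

Following directions step by step:
Start: (0, 0)
  down: (0, 0) → (1, 0)
  right: (1, 0) → (1, 1)
  down: (1, 1) → (2, 1)
  left: (2, 1) → (2, 0)
Final position: (2, 0)

Path taken:

┌─┬─────┐
│A│     │
│ └─┐ ╷ │
│↳ ↓│ │ │
├─╴ │ │ │
│B ↲│ │ │
│ ╶─┘ │ │
│     │ │
├─────┘ │
│       │
└───────┘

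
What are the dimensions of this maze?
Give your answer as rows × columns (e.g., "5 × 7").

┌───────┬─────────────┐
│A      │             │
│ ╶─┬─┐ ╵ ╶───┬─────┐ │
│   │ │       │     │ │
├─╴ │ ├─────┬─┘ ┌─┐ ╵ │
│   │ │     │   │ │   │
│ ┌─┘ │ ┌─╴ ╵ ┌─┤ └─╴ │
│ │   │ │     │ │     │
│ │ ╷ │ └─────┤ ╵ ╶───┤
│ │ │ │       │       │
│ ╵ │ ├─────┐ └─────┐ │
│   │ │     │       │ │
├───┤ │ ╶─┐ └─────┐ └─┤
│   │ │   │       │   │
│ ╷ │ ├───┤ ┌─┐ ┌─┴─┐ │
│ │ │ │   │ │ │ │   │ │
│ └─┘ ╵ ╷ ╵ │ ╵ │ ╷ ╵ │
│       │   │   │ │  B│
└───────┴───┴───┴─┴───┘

Counting the maze dimensions:
Rows (vertical): 9
Columns (horizontal): 11
Dimensions: 9 × 11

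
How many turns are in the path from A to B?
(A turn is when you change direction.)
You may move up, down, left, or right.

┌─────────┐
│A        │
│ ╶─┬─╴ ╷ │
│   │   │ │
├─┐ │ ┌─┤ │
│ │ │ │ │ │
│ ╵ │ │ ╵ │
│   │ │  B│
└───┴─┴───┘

Directions: right, right, right, right, down, down, down
Number of turns: 1

Solution:

┌─────────┐
│A → → → ↓│
│ ╶─┬─╴ ╷ │
│   │   │↓│
├─┐ │ ┌─┤ │
│ │ │ │ │↓│
│ ╵ │ │ ╵ │
│   │ │  B│
└───┴─┴───┘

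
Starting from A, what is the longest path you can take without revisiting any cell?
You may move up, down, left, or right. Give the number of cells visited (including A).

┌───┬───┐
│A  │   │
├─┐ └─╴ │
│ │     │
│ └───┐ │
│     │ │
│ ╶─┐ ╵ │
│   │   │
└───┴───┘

Finding longest simple path using DFS:
Start: (0, 0)
Longest path visits 13 cells
Path: A → right → down → right → right → down → down → left → up → left → left → down → right

Solution:

┌───┬───┐
│A ↓│   │
├─┐ └─╴ │
│ │↳ → ↓│
│ └───┐ │
│↓ ← ↰│↓│
│ ╶─┐ ╵ │
│↳ B│↑ ↲│
└───┴───┘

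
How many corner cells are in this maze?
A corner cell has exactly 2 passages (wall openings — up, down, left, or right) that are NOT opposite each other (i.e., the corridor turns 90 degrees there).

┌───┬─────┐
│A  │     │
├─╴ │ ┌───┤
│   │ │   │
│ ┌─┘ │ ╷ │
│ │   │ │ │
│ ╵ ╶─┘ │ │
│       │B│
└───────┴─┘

Counting corner cells (2 non-opposite passages):
Total corners: 10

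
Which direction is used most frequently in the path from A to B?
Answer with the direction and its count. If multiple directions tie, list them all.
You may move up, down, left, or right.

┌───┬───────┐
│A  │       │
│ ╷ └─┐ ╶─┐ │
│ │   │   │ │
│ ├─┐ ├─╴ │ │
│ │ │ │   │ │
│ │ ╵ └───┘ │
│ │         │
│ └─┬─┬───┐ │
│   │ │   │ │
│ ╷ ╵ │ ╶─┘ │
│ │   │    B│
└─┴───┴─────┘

Directions: right, down, right, down, down, right, right, right, down, down
Counts: {'right': 5, 'down': 5}
Most common: down and right (tied at 5 times each)

Solution:

┌───┬───────┐
│A ↓│       │
│ ╷ └─┐ ╶─┐ │
│ │↳ ↓│   │ │
│ ├─┐ ├─╴ │ │
│ │ │↓│   │ │
│ │ ╵ └───┘ │
│ │  ↳ → → ↓│
│ └─┬─┬───┐ │
│   │ │   │↓│
│ ╷ ╵ │ ╶─┘ │
│ │   │    B│
└─┴───┴─────┘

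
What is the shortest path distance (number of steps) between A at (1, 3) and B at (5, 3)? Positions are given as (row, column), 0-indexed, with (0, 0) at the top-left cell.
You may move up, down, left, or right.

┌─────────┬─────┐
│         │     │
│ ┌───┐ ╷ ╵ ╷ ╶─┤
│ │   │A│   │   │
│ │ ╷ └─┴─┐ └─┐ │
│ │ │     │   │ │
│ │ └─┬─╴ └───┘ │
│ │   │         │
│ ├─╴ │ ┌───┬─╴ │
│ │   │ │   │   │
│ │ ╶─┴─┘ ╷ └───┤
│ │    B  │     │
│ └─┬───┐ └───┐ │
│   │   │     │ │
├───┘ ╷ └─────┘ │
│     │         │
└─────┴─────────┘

Finding path from (1, 3) to (5, 3):
Path: (1,3) → (0,3) → (0,4) → (1,4) → (1,5) → (0,5) → (0,6) → (1,6) → (1,7) → (2,7) → (3,7) → (3,6) → (3,5) → (3,4) → (2,4) → (2,3) → (2,2) → (1,2) → (1,1) → (2,1) → (3,1) → (3,2) → (4,2) → (4,1) → (5,1) → (5,2) → (5,3)
Distance: 26 steps

Solution:

┌─────────┬─────┐
│      ↱ ↓│↱ ↓  │
│ ┌───┐ ╷ ╵ ╷ ╶─┤
│ │↓ ↰│A│↳ ↑│↳ ↓│
│ │ ╷ └─┴─┐ └─┐ │
│ │↓│↑ ← ↰│   │↓│
│ │ └─┬─╴ └───┘ │
│ │↳ ↓│  ↑ ← ← ↲│
│ ├─╴ │ ┌───┬─╴ │
│ │↓ ↲│ │   │   │
│ │ ╶─┴─┘ ╷ └───┤
│ │↳ → B  │     │
│ └─┬───┐ └───┐ │
│   │   │     │ │
├───┘ ╷ └─────┘ │
│     │         │
└─────┴─────────┘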